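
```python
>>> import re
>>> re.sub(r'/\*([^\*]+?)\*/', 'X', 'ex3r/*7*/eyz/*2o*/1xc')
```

'ex3rXeyzX1xc'

Matches: at [4:9] → '/*7*/'; at [12:18] → '/*2o*/'.
`sub` substitutes 'X' at each match site.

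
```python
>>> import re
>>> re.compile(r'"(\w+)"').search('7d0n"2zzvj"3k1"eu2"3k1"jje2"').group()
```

'"2zzvj"'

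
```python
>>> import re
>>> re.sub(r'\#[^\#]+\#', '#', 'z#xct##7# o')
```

'z## o'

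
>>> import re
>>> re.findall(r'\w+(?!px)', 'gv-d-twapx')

Because the assertion is negative and zero-width, positions next to the forbidden text are skipped.
Matches: at [0:2] → 'gv'; at [3:4] → 'd'; at [5:10] → 'twapx'.
With no groups in the pattern, `findall` gives back each whole match — 3 here.

['gv', 'd', 'twapx']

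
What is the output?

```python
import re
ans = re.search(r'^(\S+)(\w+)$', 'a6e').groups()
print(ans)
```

('a6', 'e')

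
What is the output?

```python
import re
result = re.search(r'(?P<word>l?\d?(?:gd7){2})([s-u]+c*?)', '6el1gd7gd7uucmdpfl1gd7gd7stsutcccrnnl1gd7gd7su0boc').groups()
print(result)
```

('l1gd7gd7', 'uu')

The pattern matches optionally a literal 'l', then optionally a digit, then the literal 'gd7' repeated 2 times (captured as 'word'); then one or more of a character in [s-u], then zero or more of a literal 'c' (lazy) (captured).
A non-greedy quantifier consumes as few characters as it can — just enough that the remainder of the pattern still matches from where it stops; whatever follows it matches normally.
`re.search` scans for the first position where the pattern succeeds.
The match spans [2:12] → 'l1gd7gd7uu'.
Captured: group 1 = 'l1gd7gd7', group 2 = 'uu'.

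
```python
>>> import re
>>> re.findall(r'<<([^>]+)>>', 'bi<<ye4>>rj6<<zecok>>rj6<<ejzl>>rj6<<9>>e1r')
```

['ye4', 'zecok', 'ejzl', '9']

Walking the string: at [2:9] match '<<ye4>>', group 1 = 'ye4'; at [12:21] match '<<zecok>>', group 1 = 'zecok'; at [24:32] match '<<ejzl>>', group 1 = 'ejzl'; at [35:40] match '<<9>>', group 1 = '9'.
With a single group, `findall` returns only what that group captured — 4 items.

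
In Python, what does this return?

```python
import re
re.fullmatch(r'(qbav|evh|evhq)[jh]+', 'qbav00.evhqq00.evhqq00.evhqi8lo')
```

None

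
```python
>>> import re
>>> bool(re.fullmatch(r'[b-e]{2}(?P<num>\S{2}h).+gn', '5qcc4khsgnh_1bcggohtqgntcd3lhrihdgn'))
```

For `fullmatch`, every character of the input must be accounted for by the pattern.
Here the pattern can't cover the whole string, so the call returns None, and `bool(None)` is False.

False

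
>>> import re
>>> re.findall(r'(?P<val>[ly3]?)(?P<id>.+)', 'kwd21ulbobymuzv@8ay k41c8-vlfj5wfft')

2 groups means the one result is a tuple of 2 captured strings — 1 here.

[('', 'kwd21ulbobymuzv@8ay k41c8-vlfj5wfft')]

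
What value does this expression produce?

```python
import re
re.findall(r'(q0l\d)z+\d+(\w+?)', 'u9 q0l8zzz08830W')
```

[('q0l8', 'W')]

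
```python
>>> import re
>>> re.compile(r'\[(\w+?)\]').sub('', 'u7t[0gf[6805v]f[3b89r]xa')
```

'u7t[0gffxa'

Matches: at [7:14] → '[6805v]'; at [15:22] → '[3b89r]'.
Every occurrence is swapped for ''.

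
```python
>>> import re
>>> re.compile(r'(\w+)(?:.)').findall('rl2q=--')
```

The pattern matches one or more of a word character (captured); then any character (non-capturing group).
Matches: at [0:5] match 'rl2q=', group 1 = 'rl2q'.
One capturing group, so `findall` returns just the captured substring from the one match — 1 in all.

['rl2q']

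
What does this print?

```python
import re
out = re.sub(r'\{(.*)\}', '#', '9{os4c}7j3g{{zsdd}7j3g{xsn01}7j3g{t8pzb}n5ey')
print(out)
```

Matches: at [1:40] → '{os4c}7j3g{{zsdd}7j3g{xsn01}7j3g{t8pzb}'.
`sub` substitutes '#' at each match site.

9#n5ey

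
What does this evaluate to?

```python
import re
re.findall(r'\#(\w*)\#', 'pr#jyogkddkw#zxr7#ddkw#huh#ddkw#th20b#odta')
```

['jyogkddkw', 'ddkw', 'ddkw']

One capturing group, so `findall` returns just the captured substring from each match — 3 in all.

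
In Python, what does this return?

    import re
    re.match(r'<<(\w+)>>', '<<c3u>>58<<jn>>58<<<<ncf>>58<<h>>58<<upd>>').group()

'<<c3u>>'

`re.match` only tries the pattern at the start of the string.
The match spans [0:7] → '<<c3u>>'.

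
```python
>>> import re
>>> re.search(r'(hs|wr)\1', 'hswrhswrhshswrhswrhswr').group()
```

'hshs'

`\1` has to match the exact text group 1 already captured.
`search` walks the string left to right and returns the first match it finds.
The match spans [8:12] → 'hshs'.
Captured: group 1 = 'hs'.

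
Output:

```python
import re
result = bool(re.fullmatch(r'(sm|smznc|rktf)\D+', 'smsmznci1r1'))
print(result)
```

False

`fullmatch` succeeds only if the pattern covers the string from start to end.
Here the string isn't matched end-to-end, so the call returns None, and `bool(None)` is False.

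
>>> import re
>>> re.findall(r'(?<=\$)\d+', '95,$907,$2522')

Lookahead/lookbehind check context without consuming it, so the matched span excludes the asserted characters.
Scanning left to right: at [4:7] → '907'; at [9:13] → '2522'.
No capturing groups, so `findall` returns the 2 full match strings.

['907', '2522']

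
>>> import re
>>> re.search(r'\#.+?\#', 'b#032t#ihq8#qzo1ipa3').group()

The match spans [1:7] → '#032t#'.

'#032t#'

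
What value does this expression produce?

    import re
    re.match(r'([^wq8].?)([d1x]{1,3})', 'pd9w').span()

(0, 2)

The pattern matches any character except [wq8], then optionally any character (captured); then 1 to 3 of one of [d1x] (captured).
`re.match` only tries the pattern at the start of the string.
The match spans [0:2] → 'pd'.
Captured: group 1 = 'p', group 2 = 'd'.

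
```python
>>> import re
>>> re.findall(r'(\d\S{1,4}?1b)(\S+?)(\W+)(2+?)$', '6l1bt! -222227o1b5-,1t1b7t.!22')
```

This matches a digit, then 1 to 4 of a non-whitespace character (lazy), then the literal '1b' (captured); then one or more of a non-whitespace character (lazy) (captured); then one or more of a non-word character (captured); then one or more of a literal '2' (lazy) (captured); then anchored at the end.
With the lazy modifier that quantifier settles for the fewest repetitions that let the rest of the pattern succeed (the atoms after it are unaffected and can still be greedy).
Walking the string: at [10:30] match '2227o1b5-,1t1b7t.!22', groups = ('2227o1b', '5-,1t1b7t', '.!', '22').
4 groups means the one result is a tuple of 4 captured strings — 1 here.

[('2227o1b', '5-,1t1b7t', '.!', '22')]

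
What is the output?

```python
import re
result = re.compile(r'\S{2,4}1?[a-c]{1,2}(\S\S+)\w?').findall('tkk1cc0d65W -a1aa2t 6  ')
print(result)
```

The pattern matches 2 to 4 of a non-whitespace character, then optionally the literal '1', then 1 to 2 of a character in [a-c]; then a non-whitespace character, then one or more of a non-whitespace character (captured); then optionally a word character.
Scanning left to right: at [0:11] match 'tkk1cc0d65W', group 1 = '0d65W'; at [12:19] match '-a1aa2t', group 1 = '2t'.
One capturing group, so `findall` returns just the captured substring from each match — 2 in all.

['0d65W', '2t']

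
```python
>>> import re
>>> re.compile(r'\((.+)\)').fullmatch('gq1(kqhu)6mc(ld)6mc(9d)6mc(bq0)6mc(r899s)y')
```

None

`fullmatch` succeeds only if the pattern covers the string from start to end.
Here there's no way to consume every character, so the call returns None.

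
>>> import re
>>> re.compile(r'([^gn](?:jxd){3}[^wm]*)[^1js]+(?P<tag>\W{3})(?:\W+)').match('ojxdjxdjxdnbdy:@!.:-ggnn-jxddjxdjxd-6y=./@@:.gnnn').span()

(0, 45)

This matches any character except [gn], then the literal 'jxd' repeated 3 times, then zero or more of any character except [wm] (captured); then one or more of any character except [1js]; then exactly 3 of a non-word character (captured as 'tag'); then one or more of a non-word character (non-capturing group).
`match` is anchored at position 0; if the pattern doesn't fit there, it returns None.
The match spans [0:45] → 'ojxdjxdjxdnbdy:@!.:-ggnn-jxddjxdjxd-6y=./@@:.'.
Captured: group 1 = 'ojxdjxdjxdnbdy:@!.:-ggnn-jxddjxdjxd-6y=.', group 2 = '@@:'.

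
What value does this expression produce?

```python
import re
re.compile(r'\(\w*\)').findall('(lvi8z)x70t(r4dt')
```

No capturing groups, so `findall` returns the 1 full match string.

['(lvi8z)']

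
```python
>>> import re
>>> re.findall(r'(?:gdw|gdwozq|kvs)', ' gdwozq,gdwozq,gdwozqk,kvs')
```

['gdw', 'gdw', 'gdw', 'kvs']

The regex engine tests alternatives in the order written; an earlier branch that matches wins even if a later one would match more.
`findall` yields the raw match text (4 of them) because the pattern has no groups.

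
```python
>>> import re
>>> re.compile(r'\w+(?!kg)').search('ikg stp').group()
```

The negative lookaround is zero-width — it rules out positions where the adjacent text would match, without consuming anything.
The match spans [0:3] → 'ikg'.

'ikg'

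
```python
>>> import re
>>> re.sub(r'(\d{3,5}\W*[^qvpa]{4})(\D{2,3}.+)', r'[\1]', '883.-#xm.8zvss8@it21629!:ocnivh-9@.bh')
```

This matches 3 to 5 of a digit, then zero or more of a non-word character, then exactly 4 of any character except [qvpa] (captured); then 2 to 3 of a non-digit, then one or more of any character (captured).
Matches: at [0:37] → '883.-#xm.8zvss8@it21629!:ocnivh-9@.bh'.
Each match is replaced using the text its own group 1 captured.

'[883.-#xm.8]'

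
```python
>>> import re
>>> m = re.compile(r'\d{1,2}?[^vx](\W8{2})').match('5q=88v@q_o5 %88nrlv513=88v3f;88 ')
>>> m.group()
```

Pattern: 1 to 2 of a digit (lazy), then any character except [vx]; then a non-word character, then exactly 2 of the literal '8' (captured).
With `match`, the pattern is implicitly anchored at the beginning.
The match spans [0:5] → '5q=88'.
Captured: group 1 = '=88'.

'5q=88'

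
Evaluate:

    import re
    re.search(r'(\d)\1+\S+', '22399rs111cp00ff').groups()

('2',)

The match spans [0:16] → '22399rs111cp00ff'.
Captured: group 1 = '2'.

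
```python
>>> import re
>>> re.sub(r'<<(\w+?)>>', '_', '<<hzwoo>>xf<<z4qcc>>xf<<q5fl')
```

Matches: at [0:9] → '<<hzwoo>>'; at [11:20] → '<<z4qcc>>'.
`sub` substitutes '_' at each match site.

'_xf_xf<<q5fl'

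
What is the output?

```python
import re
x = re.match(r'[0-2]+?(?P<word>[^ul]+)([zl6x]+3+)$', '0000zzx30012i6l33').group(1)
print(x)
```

000zzx30012i6

This matches one or more of a character in [0-2] (lazy); then one or more of any character except [ul] (captured as 'word'); then one or more of one of [zl6x], then one or more of a literal '3' (captured); then anchored at the end.
A `+?`/`*?`/`{m,n}?` starts at its minimum and grows only as far as needed for what follows to match.
With `match`, the pattern is implicitly anchored at the beginning.
The match spans [0:17] → '0000zzx30012i6l33'.
Captured: group 1 = '000zzx30012i6', group 2 = 'l33'.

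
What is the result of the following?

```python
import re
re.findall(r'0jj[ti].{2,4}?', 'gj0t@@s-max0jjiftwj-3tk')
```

['0jjift']

This matches the literal '0jj', then one of [ti]; then 2 to 4 of any character (lazy).
Because the quantifier is non-greedy, it stops expanding at the earliest point where the rest of the pattern can succeed.
Scanning left to right: at [11:17] → '0jjift'.
No capturing groups, so `findall` returns the 1 full match string.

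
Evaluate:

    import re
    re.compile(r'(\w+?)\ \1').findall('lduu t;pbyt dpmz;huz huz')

['huz']

The backreference `\1` re-matches whatever the first group consumed, character for character.
Scanning left to right: at [17:24] match 'huz huz', group 1 = 'huz'.
`findall` collects group 1 from the one match (1 total).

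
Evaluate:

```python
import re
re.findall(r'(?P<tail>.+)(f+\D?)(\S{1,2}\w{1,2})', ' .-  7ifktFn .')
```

[(' .-  7i', 'fk', 'tFn')]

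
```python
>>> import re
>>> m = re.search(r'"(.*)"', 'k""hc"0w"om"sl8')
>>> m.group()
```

'""hc"0w"om"'

The match spans [1:12] → '""hc"0w"om"'.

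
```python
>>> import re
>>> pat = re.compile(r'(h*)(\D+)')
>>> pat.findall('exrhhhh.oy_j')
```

This matches zero or more of a literal 'h' (captured); then one or more of a non-digit (captured).
Matches: at [0:12] match 'exrhhhh.oy_j', groups = ('', 'exrhhhh.oy_j').
With 2 capturing groups, `findall` returns a 2-tuple per match.

[('', 'exrhhhh.oy_j')]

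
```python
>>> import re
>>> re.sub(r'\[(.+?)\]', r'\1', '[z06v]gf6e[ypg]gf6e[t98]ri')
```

'z06vgf6eypggf6et98ri'

A `+?`/`*?`/`{m,n}?` starts at its minimum and grows only as far as needed for what follows to match.
Matches: at [0:6] → '[z06v]'; at [10:15] → '[ypg]'; at [19:24] → '[t98]'.
`\1` in the replacement pulls in group 1's text for each match.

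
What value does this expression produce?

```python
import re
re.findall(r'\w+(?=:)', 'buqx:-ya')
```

['buqx']

Lookahead/lookbehind check context without consuming it, so the matched span excludes the asserted characters.
`findall` yields the raw match text (1 of them) because the pattern has no groups.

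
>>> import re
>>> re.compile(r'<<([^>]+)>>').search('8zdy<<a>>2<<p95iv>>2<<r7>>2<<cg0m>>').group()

'<<a>>'

The match spans [4:9] → '<<a>>'.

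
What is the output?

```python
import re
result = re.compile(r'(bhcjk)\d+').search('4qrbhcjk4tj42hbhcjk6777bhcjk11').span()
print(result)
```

This matches the literal 'bh', then the literal 'cjk' (captured); then one or more of a digit.
Unlike `match`, `search` isn't anchored — it looks for the pattern anywhere in the string.
The match spans [3:9] → 'bhcjk4'.
Captured: group 1 = 'bhcjk'.

(3, 9)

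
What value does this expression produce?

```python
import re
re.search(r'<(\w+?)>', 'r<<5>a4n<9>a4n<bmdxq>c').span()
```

(2, 5)

`re.search` tries every starting position until one works.
The match spans [2:5] → '<5>'.
Captured: group 1 = '5'.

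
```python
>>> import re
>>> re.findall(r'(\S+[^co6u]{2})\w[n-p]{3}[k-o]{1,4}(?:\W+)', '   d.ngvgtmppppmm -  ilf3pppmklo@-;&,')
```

['d.ngvgtm', 'ilf']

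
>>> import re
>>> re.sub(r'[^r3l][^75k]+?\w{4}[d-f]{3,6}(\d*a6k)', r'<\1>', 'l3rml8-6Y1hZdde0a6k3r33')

'l3r<0a6k>3r33'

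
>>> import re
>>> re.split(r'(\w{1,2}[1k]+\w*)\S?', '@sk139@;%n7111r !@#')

['@', 'sk139', ';%', 'n7111r', ' !@#']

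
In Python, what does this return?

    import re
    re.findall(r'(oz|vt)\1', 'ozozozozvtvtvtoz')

['oz', 'oz', 'vt']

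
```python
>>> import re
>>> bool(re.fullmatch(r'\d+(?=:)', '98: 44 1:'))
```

False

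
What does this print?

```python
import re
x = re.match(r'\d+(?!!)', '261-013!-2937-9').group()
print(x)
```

`re.match` won't scan ahead — the pattern has to work from the very first character.
The match spans [0:3] → '261'.

261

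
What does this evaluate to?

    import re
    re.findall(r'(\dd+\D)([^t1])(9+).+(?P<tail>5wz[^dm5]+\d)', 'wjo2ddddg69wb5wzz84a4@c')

This matches a digit, then one or more of a literal 'd', then a non-digit (captured); then any character except [t1] (captured); then one or more of a literal '9' (captured); then one or more of any character; then the literal '5wz', then one or more of any character except [dm5], then a digit (captured as 'tail').
Scanning left to right: at [3:21] match '2ddddg69wb5wzz84a4', groups = ('2ddddg', '6', '9', '5wzz84a4').
Multiple groups make `findall` return tuples — one 4-tuple for the one match.

[('2ddddg', '6', '9', '5wzz84a4')]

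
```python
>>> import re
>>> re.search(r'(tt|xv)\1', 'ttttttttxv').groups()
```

`\1` has to match the exact text group 1 already captured.
`search` walks the string left to right and returns the first match it finds.
The match spans [0:4] → 'tttt'.
Captured: group 1 = 'tt'.

('tt',)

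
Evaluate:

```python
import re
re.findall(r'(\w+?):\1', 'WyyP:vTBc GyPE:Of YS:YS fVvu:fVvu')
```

['YS', 'fVvu']

A backreference is literal: `\1` must see the identical characters the first group matched.
Scanning left to right: at [18:23] match 'YS:YS', group 1 = 'YS'; at [24:33] match 'fVvu:fVvu', group 1 = 'fVvu'.
With a single group, `findall` returns only what that group captured — 2 items.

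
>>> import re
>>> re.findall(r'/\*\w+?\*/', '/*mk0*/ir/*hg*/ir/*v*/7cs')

['/*mk0*/', '/*hg*/', '/*v*/']

Matches: at [0:7] → '/*mk0*/'; at [9:15] → '/*hg*/'; at [17:22] → '/*v*/'.
No capturing groups, so `findall` returns the 3 full match strings.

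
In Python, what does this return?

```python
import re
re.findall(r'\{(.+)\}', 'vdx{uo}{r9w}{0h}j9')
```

['uo}{r9w}{0h']

Walking the string: at [3:16] match '{uo}{r9w}{0h}', group 1 = 'uo}{r9w}{0h'.
`findall` collects group 1 from the one match (1 total).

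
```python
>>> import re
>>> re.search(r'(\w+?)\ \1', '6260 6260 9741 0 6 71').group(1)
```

`\1` has to match the exact text group 1 already captured.
Unlike `match`, `search` isn't anchored — it looks for the pattern anywhere in the string.
The match spans [0:9] → '6260 6260'.
Captured: group 1 = '6260'.

'6260'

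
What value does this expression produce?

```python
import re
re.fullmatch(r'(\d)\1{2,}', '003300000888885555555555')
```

None

After group 1 captures some text, `\1` only succeeds where that same text appears again.
`fullmatch` succeeds only if the pattern covers the string from start to end.
Here there's no way to consume every character, so the call returns None.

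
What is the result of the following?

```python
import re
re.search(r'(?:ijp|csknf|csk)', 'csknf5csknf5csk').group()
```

'csknf'

`|` is ordered: at each position the engine commits to the first alternative that works.
The match spans [0:5] → 'csknf'.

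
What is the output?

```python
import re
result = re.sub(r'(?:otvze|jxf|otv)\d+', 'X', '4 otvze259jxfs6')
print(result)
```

4 Xjxfs6

Matches: at [2:10] → 'otvze259'.
`sub` substitutes 'X' at each match site.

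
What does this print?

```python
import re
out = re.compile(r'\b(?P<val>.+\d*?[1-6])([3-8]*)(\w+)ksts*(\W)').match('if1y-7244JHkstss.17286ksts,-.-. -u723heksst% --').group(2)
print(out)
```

8

The match spans [0:27] → 'if1y-7244JHkstss.17286ksts,'.
Captured: group 1 = 'if1y-7244JHkstss.172', group 2 = '8', group 3 = '6', group 4 = ','.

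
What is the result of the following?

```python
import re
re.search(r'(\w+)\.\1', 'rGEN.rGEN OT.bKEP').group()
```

`\1` has to match the exact text group 1 already captured.
The match spans [0:9] → 'rGEN.rGEN'.

'rGEN.rGEN'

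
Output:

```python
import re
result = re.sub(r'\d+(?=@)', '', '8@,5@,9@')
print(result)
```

@,@,@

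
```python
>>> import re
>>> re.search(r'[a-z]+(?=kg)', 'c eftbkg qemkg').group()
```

'eftb'

The lookaround is zero-width — it requires the adjacent text to match without consuming it, so the asserted text isn't part of the match.
`re.search` scans for the first position where the pattern succeeds.
The match spans [2:6] → 'eftb'.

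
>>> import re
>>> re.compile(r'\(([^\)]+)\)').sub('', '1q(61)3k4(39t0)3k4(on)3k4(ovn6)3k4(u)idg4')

'1q3k43k43k43k4idg4'

Each match is replaced by ''.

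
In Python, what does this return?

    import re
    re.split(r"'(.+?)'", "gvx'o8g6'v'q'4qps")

['gvx', 'o8g6', 'v', 'q', '4qps']

The `?` after the quantifier makes it lazy — it takes as little as possible before letting the rest of the pattern try.
With a capturing group present, the delimiter's captured portion is kept in the result list.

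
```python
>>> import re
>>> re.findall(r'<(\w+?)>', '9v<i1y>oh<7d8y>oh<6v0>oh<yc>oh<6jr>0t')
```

['i1y', '7d8y', '6v0', 'yc', '6jr']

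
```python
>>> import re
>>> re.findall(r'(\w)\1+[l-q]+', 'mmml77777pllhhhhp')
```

['m', '7', 'h']

`\1` has to match the exact text group 1 already captured.
Scanning left to right: at [0:4] match 'mmml', group 1 = 'm'; at [4:12] match '77777pll', group 1 = '7'; at [12:17] match 'hhhhp', group 1 = 'h'.
`findall` collects group 1 from each match (3 total).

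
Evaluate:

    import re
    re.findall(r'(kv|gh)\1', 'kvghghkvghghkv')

['gh', 'gh']

A backreference is literal: `\1` must see the identical characters the first group matched.
Walking the string: at [2:6] match 'ghgh', group 1 = 'gh'; at [8:12] match 'ghgh', group 1 = 'gh'.
Because there's exactly one group, `findall` drops the full match and keeps group 1 from each hit.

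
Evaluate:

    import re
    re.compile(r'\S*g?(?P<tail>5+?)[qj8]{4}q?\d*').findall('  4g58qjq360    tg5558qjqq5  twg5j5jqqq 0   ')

Pattern: zero or more of a non-whitespace character, then optionally the literal 'g'; then one or more of a literal '5' (lazy) (captured as 'tail'); then exactly 4 of one of [qj8], then optionally a literal 'q'; then zero or more of a digit.
Walking the string: at [2:12] match '4g58qjq360', group 1 = '5'; at [16:27] match 'tg5558qjqq5', group 1 = '5'; at [29:39] match 'twg5j5jqqq', group 1 = '5'.
With a single group, `findall` returns only what that group captured — 3 items.

['5', '5', '5']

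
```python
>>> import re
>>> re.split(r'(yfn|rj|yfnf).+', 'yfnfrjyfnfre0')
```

['', 'yfn', '']

Branches in `(...|...)` are attempted left-to-right; the first branch that allows the whole pattern to succeed is taken.
Because the pattern has a capturing group, `split` also inserts each captured text between the pieces.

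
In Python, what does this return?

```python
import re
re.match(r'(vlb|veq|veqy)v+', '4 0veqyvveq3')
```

None

`match` is anchored at position 0; if the pattern doesn't fit there, it returns None.
Here the pattern fails at index 0, so the call returns None.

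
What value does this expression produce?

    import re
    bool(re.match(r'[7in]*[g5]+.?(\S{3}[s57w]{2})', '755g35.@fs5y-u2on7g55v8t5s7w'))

False

`re.match` won't scan ahead — the pattern has to work from the very first character.
Here the string doesn't start with a match, so the call returns None, and `bool(None)` is False.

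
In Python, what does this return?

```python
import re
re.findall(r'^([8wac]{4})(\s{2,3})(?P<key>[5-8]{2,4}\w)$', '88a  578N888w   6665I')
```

With 3 capturing groups, `findall` returns a 3-tuple per match.
Nothing in the string satisfies the pattern, so the list is empty.

[]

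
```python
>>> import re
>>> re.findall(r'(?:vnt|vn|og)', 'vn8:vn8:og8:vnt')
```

['vn', 'vn', 'og', 'vnt']

The regex engine tests alternatives in the order written; an earlier branch that matches wins even if a later one would match more.
With no groups in the pattern, `findall` gives back each whole match — 4 here.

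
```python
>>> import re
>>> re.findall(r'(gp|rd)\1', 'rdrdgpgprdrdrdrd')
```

['rd', 'gp', 'rd', 'rd']

`\1` has to match the exact text group 1 already captured.
Matches: at [0:4] match 'rdrd', group 1 = 'rd'; at [4:8] match 'gpgp', group 1 = 'gp'; at [8:12] match 'rdrd', group 1 = 'rd'; at [12:16] match 'rdrd', group 1 = 'rd'.
Because there's exactly one group, `findall` drops the full match and keeps group 1 from each hit.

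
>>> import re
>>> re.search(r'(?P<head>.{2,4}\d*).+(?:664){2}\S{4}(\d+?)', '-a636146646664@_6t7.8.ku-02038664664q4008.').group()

'-a636146646664@_6t7.8.ku-02038664664q4008'

The match spans [0:41] → '-a636146646664@_6t7.8.ku-02038664664q4008'.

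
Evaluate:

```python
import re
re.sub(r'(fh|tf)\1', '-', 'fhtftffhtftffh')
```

'fh-fh-fh'

`\1` is not a pattern — it's the concrete string captured by group 1, re-applied verbatim.
Matches: at [2:6] → 'tftf'; at [8:12] → 'tftf'.
Every occurrence is swapped for '-'.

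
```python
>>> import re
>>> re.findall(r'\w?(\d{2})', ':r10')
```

['10']

This matches optionally a word character; then exactly 2 of a digit (captured).
One capturing group, so `findall` returns just the captured substring from the one match — 1 in all.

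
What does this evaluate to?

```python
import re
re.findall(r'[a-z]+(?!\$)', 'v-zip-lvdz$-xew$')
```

['v', 'zip', 'lvd', 'xe']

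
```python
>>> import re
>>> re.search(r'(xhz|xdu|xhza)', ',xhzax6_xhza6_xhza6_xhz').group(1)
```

The match spans [1:4] → 'xhz'.
Captured: group 1 = 'xhz'.

'xhz'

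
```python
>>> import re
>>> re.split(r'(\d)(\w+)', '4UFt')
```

['', '4', 'UFt', '']

Pattern: a digit (captured); then one or more of a word character (captured).
Matches to split on: at [0:4] → '4UFt'.
`re.split` interleaves the captured-group text with the surrounding fragments.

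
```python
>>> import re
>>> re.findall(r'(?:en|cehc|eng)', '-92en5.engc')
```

Branches in `(...|...)` are attempted left-to-right; the first branch that allows the whole pattern to succeed is taken.
With no groups in the pattern, `findall` gives back each whole match — 2 here.

['en', 'en']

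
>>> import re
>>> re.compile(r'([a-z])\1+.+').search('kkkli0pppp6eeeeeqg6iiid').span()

After group 1 captures some text, `\1` only succeeds where that same text appears again.
`re.search` tries every starting position until one works.
The match spans [0:23] → 'kkkli0pppp6eeeeeqg6iiid'.
Captured: group 1 = 'k'.

(0, 23)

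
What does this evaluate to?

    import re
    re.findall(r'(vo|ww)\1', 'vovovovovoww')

After group 1 captures some text, `\1` only succeeds where that same text appears again.
One capturing group, so `findall` returns just the captured substring from each match — 2 in all.

['vo', 'vo']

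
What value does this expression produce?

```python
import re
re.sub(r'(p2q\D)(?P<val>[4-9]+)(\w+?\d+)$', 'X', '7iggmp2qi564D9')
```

'7iggmX'

Pattern: the literal 'p2q', then a non-digit (captured); then one or more of a character in [4-9] (captured as 'val'); then one or more of a word character (lazy), then one or more of a digit (captured); then anchored at the end.
Matches: at [5:14] → 'p2qi564D9'.
Every occurrence is swapped for 'X'.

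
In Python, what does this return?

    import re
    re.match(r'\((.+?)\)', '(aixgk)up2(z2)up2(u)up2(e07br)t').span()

`match` is anchored at position 0; if the pattern doesn't fit there, it returns None.
The match spans [0:7] → '(aixgk)'.

(0, 7)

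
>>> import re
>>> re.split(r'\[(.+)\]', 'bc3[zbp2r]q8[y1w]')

Matches to split on: at [3:17] → '[zbp2r]q8[y1w]'.
The group in the pattern means `split` returns the separators' captures alongside the pieces.

['bc3', 'zbp2r]q8[y1w', '']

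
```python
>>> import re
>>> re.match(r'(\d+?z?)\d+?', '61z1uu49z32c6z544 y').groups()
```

('6',)

The match spans [0:2] → '61'.
Captured: group 1 = '6'.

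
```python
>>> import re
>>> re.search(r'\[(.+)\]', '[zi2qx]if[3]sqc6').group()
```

'[zi2qx]if[3]'

`search` walks the string left to right and returns the first match it finds.
The match spans [0:12] → '[zi2qx]if[3]'.
Captured: group 1 = 'zi2qx]if[3'.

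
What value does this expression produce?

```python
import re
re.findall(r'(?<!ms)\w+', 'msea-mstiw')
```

Because the assertion is negative and zero-width, positions next to the forbidden text are skipped.
No capturing groups, so `findall` returns the 2 full match strings.

['msea', 'mstiw']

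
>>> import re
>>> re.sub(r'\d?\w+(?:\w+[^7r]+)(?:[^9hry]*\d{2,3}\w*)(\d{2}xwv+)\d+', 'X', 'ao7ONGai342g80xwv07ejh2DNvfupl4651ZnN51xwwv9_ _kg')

'Xejh2DNvfupl4651ZnN51xwwv9_ _kg'

This matches optionally a digit, then one or more of a word character; then one or more of a word character, then one or more of any character except [7r] (non-capturing group); then zero or more of any character except [9hry], then 2 to 3 of a digit, then zero or more of a word character (non-capturing group); then exactly 2 of a digit, then the literal 'xw', then one or more of the literal 'v' (captured); then one or more of a digit.
Matches: at [0:19] → 'ao7ONGai342g80xwv07'.
Every occurrence is swapped for 'X'.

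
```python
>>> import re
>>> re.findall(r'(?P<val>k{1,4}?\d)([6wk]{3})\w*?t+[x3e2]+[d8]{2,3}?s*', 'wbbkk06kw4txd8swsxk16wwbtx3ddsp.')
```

This matches 1 to 4 of the literal 'k' (lazy), then a digit (captured as 'val'); then exactly 3 of one of [6wk] (captured); then zero or more of a word character (lazy), then one or more of the literal 't'; then one or more of one of [x3e2], then 2 to 3 of one of [d8] (lazy), then zero or more of a literal 's'.
A `+?`/`*?`/`{m,n}?` starts at its minimum and grows only as far as needed for what follows to match.
Matches: at [3:15] match 'kk06kw4txd8s', groups = ('kk0', '6kw'); at [18:30] match 'k16wwbtx3dds', groups = ('k1', '6ww').
Multiple groups make `findall` return tuples — one 2-tuple for each match.

[('kk0', '6kw'), ('k1', '6ww')]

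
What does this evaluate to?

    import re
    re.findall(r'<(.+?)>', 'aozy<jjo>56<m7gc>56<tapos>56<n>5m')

['jjo', 'm7gc', 'tapos', 'n']

Because the quantifier is non-greedy, it stops expanding at the earliest point where the rest of the pattern can succeed.
One capturing group, so `findall` returns just the captured substring from each match — 4 in all.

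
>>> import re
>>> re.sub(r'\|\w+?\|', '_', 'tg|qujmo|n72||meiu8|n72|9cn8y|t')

`sub` substitutes '_' at each match site.

'tg_n72|_n72_t'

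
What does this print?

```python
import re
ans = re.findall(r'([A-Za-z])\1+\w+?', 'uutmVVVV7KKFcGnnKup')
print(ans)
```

['u', 'V', 'K', 'n']

The backreference `\1` re-matches whatever the first group consumed, character for character.
Walking the string: at [0:3] match 'uut', group 1 = 'u'; at [4:9] match 'VVVV7', group 1 = 'V'; at [9:12] match 'KKF', group 1 = 'K'; at [14:17] match 'nnK', group 1 = 'n'.
`findall` collects group 1 from each match (4 total).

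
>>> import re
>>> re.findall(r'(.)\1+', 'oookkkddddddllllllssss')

['o', 'k', 'd', 'l', 's']

`\1` has to match the exact text group 1 already captured.
Walking the string: at [0:3] match 'ooo', group 1 = 'o'; at [3:6] match 'kkk', group 1 = 'k'; at [6:12] match 'dddddd', group 1 = 'd'; at [12:18] match 'llllll', group 1 = 'l'; at [18:22] match 'ssss', group 1 = 's'.
With a single group, `findall` returns only what that group captured — 5 items.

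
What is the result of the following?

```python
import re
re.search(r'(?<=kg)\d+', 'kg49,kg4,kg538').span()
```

The lookaround is zero-width — it requires the adjacent text to match without consuming it, so the asserted text isn't part of the match.
The match spans [2:4] → '49'.

(2, 4)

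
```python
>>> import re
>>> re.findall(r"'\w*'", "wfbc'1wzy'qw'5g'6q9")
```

["'1wzy'", "'5g'"]

Walking the string: at [4:10] → "'1wzy'"; at [12:16] → "'5g'".
`findall` yields the raw match text (2 of them) because the pattern has no groups.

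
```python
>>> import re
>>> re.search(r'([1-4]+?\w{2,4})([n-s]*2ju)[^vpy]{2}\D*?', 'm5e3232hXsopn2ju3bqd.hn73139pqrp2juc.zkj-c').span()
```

A non-greedy quantifier consumes as few characters as it can — just enough that the remainder of the pattern still matches from where it stops; whatever follows it matches normally.
The match spans [3:18] → '3232hXsopn2ju3b'.

(3, 18)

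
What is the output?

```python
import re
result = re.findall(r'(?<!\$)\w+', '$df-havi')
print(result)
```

['f', 'havi']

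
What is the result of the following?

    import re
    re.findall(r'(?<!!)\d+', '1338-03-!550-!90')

`(?!…)`/`(?<!…)` only lets a position through if the neighbouring text does NOT match; no characters are consumed.
Matches: at [0:4] → '1338'; at [5:7] → '03'; at [10:12] → '50'; at [15:16] → '0'.
`findall` yields the raw match text (4 of them) because the pattern has no groups.

['1338', '03', '50', '0']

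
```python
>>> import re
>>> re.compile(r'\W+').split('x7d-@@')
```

['x7d', '']

This matches one or more of a non-word character.
Splitting on the pattern gives 2 pieces.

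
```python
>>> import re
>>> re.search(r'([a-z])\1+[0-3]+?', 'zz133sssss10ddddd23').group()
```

'zz1'

After group 1 captures some text, `\1` only succeeds where that same text appears again.
`re.search` tries every starting position until one works.
The match spans [0:3] → 'zz1'.
Captured: group 1 = 'z'.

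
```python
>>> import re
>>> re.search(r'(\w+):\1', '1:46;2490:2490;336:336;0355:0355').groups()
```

('2490',)

After group 1 captures some text, `\1` only succeeds where that same text appears again.
Unlike `match`, `search` isn't anchored — it looks for the pattern anywhere in the string.
The match spans [5:14] → '2490:2490'.
Captured: group 1 = '2490'.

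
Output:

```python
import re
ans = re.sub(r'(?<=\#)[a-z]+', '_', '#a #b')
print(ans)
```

The positive lookaround only admits positions where the adjacent text matches; those characters stay outside the span.
Each match is replaced by '_'.

#_ #_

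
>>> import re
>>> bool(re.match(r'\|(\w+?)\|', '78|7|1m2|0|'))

`re.match` only tries the pattern at the start of the string.
Here the string doesn't start with a match, so the call returns None, and `bool(None)` is False.

False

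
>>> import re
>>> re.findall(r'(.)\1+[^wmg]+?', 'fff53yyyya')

A backreference is literal: `\1` must see the identical characters the first group matched.
Scanning left to right: at [0:4] match 'fff5', group 1 = 'f'; at [5:10] match 'yyyya', group 1 = 'y'.
`findall` collects group 1 from each match (2 total).

['f', 'y']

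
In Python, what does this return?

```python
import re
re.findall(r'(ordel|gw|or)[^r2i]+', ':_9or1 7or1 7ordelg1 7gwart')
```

['or', 'ordel']

Alternation tries branches left to right and keeps the first one that lets the overall match succeed at that position.
Scanning left to right: at [3:9] match 'or1 7o', group 1 = 'or'; at [13:25] match 'ordelg1 7gwa', group 1 = 'ordel'.
Because there's exactly one group, `findall` drops the full match and keeps group 1 from each hit.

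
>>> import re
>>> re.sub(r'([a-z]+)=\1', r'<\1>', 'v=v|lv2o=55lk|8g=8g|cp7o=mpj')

'<v>|lv2o=55lk|8g=8g|cp7o=mpj'

The backreference `\1` re-matches whatever the first group consumed, character for character.
Matches: at [0:3] → 'v=v'.
Each match is replaced using the text its own group 1 captured.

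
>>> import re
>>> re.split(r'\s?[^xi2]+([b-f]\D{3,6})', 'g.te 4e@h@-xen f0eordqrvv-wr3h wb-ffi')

Pattern: optionally whitespace, then one or more of any character except [xi2]; then a character in [b-f], then 3 to 6 of a non-digit (captured).
Matches to split on: at [0:13] → 'g.te 4e@h@-xe'; at [13:37] → 'n f0eordqrvv-wr3h wb-ffi'.
The group in the pattern means `split` returns the separators' captures alongside the pieces.

['', 'e@h@-xe', '', 'b-ffi', '']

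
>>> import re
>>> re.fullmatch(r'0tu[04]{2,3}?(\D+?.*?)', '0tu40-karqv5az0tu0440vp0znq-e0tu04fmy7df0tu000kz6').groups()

('-karqv5az0tu0440vp0znq-e0tu04fmy7df0tu000kz6',)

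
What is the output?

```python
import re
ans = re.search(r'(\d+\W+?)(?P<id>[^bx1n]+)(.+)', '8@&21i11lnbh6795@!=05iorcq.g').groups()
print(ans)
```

('8@', '&2', '1i11lnbh6795@!=05iorcq.g')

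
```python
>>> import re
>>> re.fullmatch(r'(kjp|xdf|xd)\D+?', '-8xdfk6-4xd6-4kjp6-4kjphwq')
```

None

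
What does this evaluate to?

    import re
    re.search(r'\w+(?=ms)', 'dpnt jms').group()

The positive lookaround only admits positions where the adjacent text matches; those characters stay outside the span.
`re.search` scans for the first position where the pattern succeeds.
The match spans [5:6] → 'j'.

'j'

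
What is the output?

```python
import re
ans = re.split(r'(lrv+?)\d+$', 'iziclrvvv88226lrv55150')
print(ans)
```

['iziclrvvv88226', 'lrv', '']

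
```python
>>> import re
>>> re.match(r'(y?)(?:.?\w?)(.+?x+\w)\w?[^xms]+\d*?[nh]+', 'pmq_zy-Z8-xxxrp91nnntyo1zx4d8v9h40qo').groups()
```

The match spans [0:20] → 'pmq_zy-Z8-xxxrp91nnn'.
Captured: group 1 = '', group 2 = 'q_zy-Z8-xxxr'.

('', 'q_zy-Z8-xxxr')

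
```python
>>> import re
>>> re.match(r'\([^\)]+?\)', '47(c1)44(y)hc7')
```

With `match`, the pattern is implicitly anchored at the beginning.
Here the pattern fails at index 0, so the call returns None.

None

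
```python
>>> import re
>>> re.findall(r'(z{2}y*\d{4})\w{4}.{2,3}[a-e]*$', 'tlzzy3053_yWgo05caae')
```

['zzy3053']

Pattern: exactly 2 of the literal 'z', then zero or more of a literal 'y', then exactly 4 of a digit (captured); then exactly 4 of a word character, then 2 to 3 of any character, then zero or more of a character in [a-e]; then anchored at the end.
Matches: at [2:20] match 'zzy3053_yWgo05caae', group 1 = 'zzy3053'.
With a single group, `findall` returns only what that group captured — 1 item.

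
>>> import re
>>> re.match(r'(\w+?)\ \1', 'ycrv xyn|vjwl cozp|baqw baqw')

None

A backreference is literal: `\1` must see the identical characters the first group matched.
`match` is anchored at position 0; if the pattern doesn't fit there, it returns None.
Here the pattern fails at index 0, so the call returns None.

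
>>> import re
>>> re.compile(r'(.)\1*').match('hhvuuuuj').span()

(0, 2)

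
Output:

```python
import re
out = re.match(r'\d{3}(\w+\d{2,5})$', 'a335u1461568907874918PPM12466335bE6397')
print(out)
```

None

This matches exactly 3 of a digit; then one or more of a word character, then 2 to 5 of a digit (captured); then anchored at the end.
`re.match` only tries the pattern at the start of the string.
Here position 0 doesn't satisfy it, so the call returns None.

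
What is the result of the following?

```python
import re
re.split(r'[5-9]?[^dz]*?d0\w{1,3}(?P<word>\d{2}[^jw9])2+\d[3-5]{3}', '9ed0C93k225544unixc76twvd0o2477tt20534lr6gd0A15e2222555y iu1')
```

['', '93k', 'unixc76twvd', '15e', 'y iu1']

This matches optionally a character in [5-9], then zero or more of any character except [dz] (lazy); then the literal 'd0', then 1 to 3 of a word character; then exactly 2 of a digit, then any character except [jw9] (captured as 'word'); then one or more of a literal '2', then a digit, then exactly 3 of a character in [3-5].
Matches to split on: at [0:14] → '9ed0C93k225544'; at [25:55] → '0o2477tt20534lr6gd0A15e2222555'.
`re.split` interleaves the captured-group text with the surrounding fragments.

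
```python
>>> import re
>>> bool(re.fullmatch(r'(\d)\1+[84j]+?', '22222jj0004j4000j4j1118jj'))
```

`re.fullmatch` requires the pattern to consume the entire string.
Here the pattern can't cover the whole string, so the call returns None, and `bool(None)` is False.

False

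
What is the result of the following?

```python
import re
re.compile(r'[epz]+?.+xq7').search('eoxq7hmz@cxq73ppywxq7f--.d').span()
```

(0, 21)

The match spans [0:21] → 'eoxq7hmz@cxq73ppywxq7'.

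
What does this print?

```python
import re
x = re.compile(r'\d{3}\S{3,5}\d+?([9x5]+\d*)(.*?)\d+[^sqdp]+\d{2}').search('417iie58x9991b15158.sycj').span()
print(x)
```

(0, 19)

Pattern: exactly 3 of a digit, then 3 to 5 of a non-whitespace character, then one or more of a digit (lazy); then one or more of one of [9x5], then zero or more of a digit (captured); then zero or more of any character (lazy) (captured); then one or more of a digit; then one or more of any character except [sqdp], then exactly 2 of a digit.
Unlike `match`, `search` isn't anchored — it looks for the pattern anywhere in the string.
The match spans [0:19] → '417iie58x9991b15158'.
Captured: group 1 = 'x9991', group 2 = 'b'.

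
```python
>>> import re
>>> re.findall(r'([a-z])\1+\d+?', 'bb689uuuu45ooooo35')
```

After group 1 captures some text, `\1` only succeeds where that same text appears again.
Matches: at [0:3] match 'bb6', group 1 = 'b'; at [5:10] match 'uuuu4', group 1 = 'u'; at [11:17] match 'ooooo3', group 1 = 'o'.
With a single group, `findall` returns only what that group captured — 3 items.

['b', 'u', 'o']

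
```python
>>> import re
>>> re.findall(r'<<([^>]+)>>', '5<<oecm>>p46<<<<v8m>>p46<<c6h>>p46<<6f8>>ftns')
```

Walking the string: at [1:9] match '<<oecm>>', group 1 = 'oecm'; at [12:21] match '<<<<v8m>>', group 1 = '<<v8m'; at [24:31] match '<<c6h>>', group 1 = 'c6h'; at [34:41] match '<<6f8>>', group 1 = '6f8'.
Because there's exactly one group, `findall` drops the full match and keeps group 1 from each hit.

['oecm', '<<v8m', 'c6h', '6f8']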